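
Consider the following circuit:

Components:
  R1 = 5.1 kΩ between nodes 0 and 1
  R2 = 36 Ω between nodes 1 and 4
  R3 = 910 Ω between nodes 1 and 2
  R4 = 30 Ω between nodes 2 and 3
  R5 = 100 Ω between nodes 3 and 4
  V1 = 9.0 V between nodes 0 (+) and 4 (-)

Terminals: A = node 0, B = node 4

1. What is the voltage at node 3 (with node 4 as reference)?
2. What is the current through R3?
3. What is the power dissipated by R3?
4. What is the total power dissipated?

Nodal analysis, taking node 4 as the 0 V reference.
Source V1 fixes V_0 = 9 V.
KCL at each unknown node (sum of currents leaving = 0; resistances in Ω):
  Node 1: (V_1 - 9)/5100 + (V_1 - 0)/36 + (V_1 - V_2)/910 = 0
  Node 2: (V_2 - V_1)/910 + (V_2 - V_3)/30 = 0
  Node 3: (V_3 - V_2)/30 + (V_3 - 0)/100 = 0
Collecting terms (coefficients in siemens):
  0.02907·V_1 - 0.001099·V_2 = 0.001765
  0.03443·V_2 - 0.001099·V_1 - 0.03333·V_3 = 0
  0.04333·V_3 - 0.03333·V_2 = 0
Solving these 3 simultaneous equations (Gaussian elimination) gives:
  V_1 = 0.06099 V, V_2 = 0.007623 V, V_3 = 0.005864 V
Part 1:
  Read off the nodal solution: V_3 = 0.005864 V
Part 2:
  I_R3 = (V_1 - V_2)/R3 = (0.06099 - 0.007623)/910 = 0.00005864 A
  Magnitude: I_R3 = 0.00005864 A
Part 3:
  I_R3 = (V_1 - V_2)/R3 = (0.06099 - 0.007623)/910 = 0.00005864 A
  P_R3 = I_R3² × R3 = (0.00005864)² × 910 = 0.000003129 W
Part 4:
  Power in each resistor, P = (ΔV)²/R:
    P_R1 = (9 - 0.06099)²/5100 = 0.01567 W
    P_R2 = (0.06099 - 0)²/36 = 0.0001033 W
    P_R3 = (0.06099 - 0.007623)²/910 = 0.000003129 W
    P_R4 = (0.007623 - 0.005864)²/30 = 0.0000001032 W
    P_R5 = (0.005864 - 0)²/100 = 0.0000003439 W
  P_total = P_R1 + P_R2 + P_R3 + P_R4 + P_R5 = 0.01577 W

Final answers:
1. V_3 = 0.005864 V
2. I_R3 = 5.864e-05 A
3. P_R3 = 3.129e-06 W
4. P_total = 0.01577 W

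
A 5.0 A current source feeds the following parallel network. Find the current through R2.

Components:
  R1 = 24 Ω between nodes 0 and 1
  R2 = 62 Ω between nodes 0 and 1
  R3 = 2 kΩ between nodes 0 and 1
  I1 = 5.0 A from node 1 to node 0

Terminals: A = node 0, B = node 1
All resistors sit directly between nodes 0 and 1, so they are in parallel and share one voltage V; the full source current 5 A splits among them.
1/R_par = 1/24 + 1/62 + 1/2000 = 0.0583 S  =>  R_par = 17.15 Ω
V = I × R_par = 5 × 17.15 = 85.77 V
I_R2 = V/R2 = 85.77/62 = 1.383 A

Final answer: 1.383 A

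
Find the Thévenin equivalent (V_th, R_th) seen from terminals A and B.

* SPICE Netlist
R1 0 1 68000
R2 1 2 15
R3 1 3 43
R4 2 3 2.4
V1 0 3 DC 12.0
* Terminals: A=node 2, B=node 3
Step 1 — V_th is the open-circuit voltage V_A - V_B (nothing connected across the terminals).
Nodal analysis, taking node 3 as the 0 V reference.
Source V1 fixes V_0 = 12 V.
KCL at each unknown node (sum of currents leaving = 0; resistances in Ω):
  Node 1: (V_1 - 12)/68000 + (V_1 - V_2)/15 + (V_1 - 0)/43 = 0
  Node 2: (V_2 - V_1)/15 + (V_2 - 0)/2.4 = 0
Collecting terms (coefficients in siemens):
  0.08994·V_1 - 0.06667·V_2 = 0.0001765
  0.4833·V_2 - 0.06667·V_1 = 0
Determinant D = (0.08994)(0.4833) - (-0.06667)(-0.06667) = 0.03903
V_1 = [(0.0001765)(0.4833) - (-0.06667)(0)]/D = 0.002186 V
V_2 = [(0.08994)(0) - (0.0001765)(-0.06667)]/D = 0.0003015 V
V_th = V_2 - V_3 = 0.0003015 - 0 = 0.0003015 V
Step 2 — R_th: zero the source — replace V1 by a short circuit (node 3 merges into node 0) — and find the resistance seen between A (node 2) and B (node 0).
Reduce the network between node 2 (A) and node 0 (B) by series/parallel combination:
  Rp1 = R1 ‖ R3 (parallel, both between nodes 0 and 1) = 1/(1/68000 + 1/43) = 42.97 Ω
  Rs1 = R2 + Rp1 (series, joined only at node 1) = 15 + 42.97 = 57.97 Ω
  Rp2 = R4 ‖ Rs1 (parallel, both between nodes 0 and 2) = 1/(1/2.4 + 1/57.97) = 2.305 Ω
R_th = 2.305 Ω

Final answer: V_th = 0.0003015 V, R_th = 2.305 Ω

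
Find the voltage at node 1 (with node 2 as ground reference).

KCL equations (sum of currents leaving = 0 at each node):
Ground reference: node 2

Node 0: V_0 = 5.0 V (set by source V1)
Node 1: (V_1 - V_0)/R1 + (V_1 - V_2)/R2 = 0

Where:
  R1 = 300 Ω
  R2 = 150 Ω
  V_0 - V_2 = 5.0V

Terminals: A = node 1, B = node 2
Nodal analysis, taking node 2 as the 0 V reference.
Source V1 fixes V_0 = 5 V.
KCL at each unknown node (sum of currents leaving = 0; resistances in Ω):
  Node 1: (V_1 - 5)/300 + (V_1 - 0)/150 = 0
Collecting terms: 0.01 × V_1 = 0.01667  =>  V_1 = 1.667 V
The requested potential is V_1 = 1.667 V.

Final answer: V_1 = 1.667 V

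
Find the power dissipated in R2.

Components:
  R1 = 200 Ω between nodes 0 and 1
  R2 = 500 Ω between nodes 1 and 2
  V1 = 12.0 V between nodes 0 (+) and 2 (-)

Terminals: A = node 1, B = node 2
Nodal analysis, taking node 2 as the 0 V reference.
Source V1 fixes V_0 = 12 V.
KCL at each unknown node (sum of currents leaving = 0; resistances in Ω):
  Node 1: (V_1 - 12)/200 + (V_1 - 0)/500 = 0
Collecting terms: 0.007 × V_1 = 0.06  =>  V_1 = 8.571 V
I_R2 = (V_1 - V_2)/R2 = (8.571 - 0)/500 = 0.01714 A
P_R2 = I_R2² × R2 = (0.01714)² × 500 = 0.1469 W

Final answer: 0.1469 W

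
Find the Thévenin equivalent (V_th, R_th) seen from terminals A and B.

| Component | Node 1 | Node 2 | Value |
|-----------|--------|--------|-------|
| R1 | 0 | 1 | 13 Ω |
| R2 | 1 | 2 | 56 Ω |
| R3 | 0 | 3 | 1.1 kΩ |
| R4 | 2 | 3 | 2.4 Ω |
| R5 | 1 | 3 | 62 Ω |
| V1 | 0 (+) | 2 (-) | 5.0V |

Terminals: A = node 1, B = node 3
Step 1 — V_th is the open-circuit voltage V_A - V_B (nothing connected across the terminals).
Nodal analysis, taking node 2 as the 0 V reference.
Source V1 fixes V_0 = 5 V.
KCL at each unknown node (sum of currents leaving = 0; resistances in Ω):
  Node 1: (V_1 - 5)/13 + (V_1 - 0)/56 + (V_1 - V_3)/62 = 0
  Node 3: (V_3 - 5)/1100 + (V_3 - 0)/2.4 + (V_3 - V_1)/62 = 0
Collecting terms (coefficients in siemens):
  0.1109·V_1 - 0.01613·V_3 = 0.3846
  0.4337·V_3 - 0.01613·V_1 = 0.004545
Determinant D = (0.1109)(0.4337) - (-0.01613)(-0.01613) = 0.04784
V_1 = [(0.3846)(0.4337) - (-0.01613)(0.004545)]/D = 3.488 V
V_3 = [(0.1109)(0.004545) - (0.3846)(-0.01613)]/D = 0.1402 V
V_th = V_1 - V_3 = 3.488 - 0.1402 = 3.348 V
Step 2 — R_th: zero the source — replace V1 by a short circuit (node 2 merges into node 0) — and find the resistance seen between A (node 1) and B (node 3).
Reduce the network between node 1 (A) and node 3 (B) by series/parallel combination:
  Rp1 = R1 ‖ R2 (parallel, both between nodes 0 and 1) = 1/(1/13 + 1/56) = 10.55 Ω
  Rp2 = R3 ‖ R4 (parallel, both between nodes 0 and 3) = 1/(1/1100 + 1/2.4) = 2.395 Ω
  Rs1 = Rp1 + Rp2 (series, joined only at node 0) = 10.55 + 2.395 = 12.95 Ω
  Rp3 = R5 ‖ Rs1 (parallel, both between nodes 1 and 3) = 1/(1/62 + 1/12.95) = 10.71 Ω
R_th = 10.71 Ω

Final answer: V_th = 3.348 V, R_th = 10.71 Ω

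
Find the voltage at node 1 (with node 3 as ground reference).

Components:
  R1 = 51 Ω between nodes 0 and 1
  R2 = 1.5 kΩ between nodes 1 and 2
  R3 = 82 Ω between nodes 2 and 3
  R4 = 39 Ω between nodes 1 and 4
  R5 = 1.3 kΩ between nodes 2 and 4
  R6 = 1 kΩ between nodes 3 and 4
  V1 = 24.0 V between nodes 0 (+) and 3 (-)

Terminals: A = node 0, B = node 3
Nodal analysis, taking node 3 as the 0 V reference.
Source V1 fixes V_0 = 24 V.
KCL at each unknown node (sum of currents leaving = 0; resistances in Ω):
  Node 1: (V_1 - 24)/51 + (V_1 - V_2)/1500 + (V_1 - V_4)/39 = 0
  Node 2: (V_2 - V_1)/1500 + (V_2 - 0)/82 + (V_2 - V_4)/1300 = 0
  Node 4: (V_4 - V_1)/39 + (V_4 - V_2)/1300 + (V_4 - 0)/1000 = 0
Collecting terms (coefficients in siemens):
  0.04592·V_1 - 0.0006667·V_2 - 0.02564·V_4 = 0.4706
  0.01363·V_2 - 0.0006667·V_1 - 0.0007692·V_4 = 0
  0.02741·V_4 - 0.02564·V_1 - 0.0007692·V_2 = 0
Solving these 3 simultaneous equations (Gaussian elimination) gives:
  V_1 = 21.6 V, V_2 = 2.2 V, V_4 = 20.27 V
The requested potential is V_1 = 21.6 V.

Final answer: V_1 = 21.6 V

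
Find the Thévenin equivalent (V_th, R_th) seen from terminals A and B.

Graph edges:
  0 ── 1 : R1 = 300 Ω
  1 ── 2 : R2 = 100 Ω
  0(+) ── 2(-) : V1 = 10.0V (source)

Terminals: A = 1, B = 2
Step 1 — V_th is the open-circuit voltage V_A - V_B (nothing connected across the terminals).
Nodal analysis, taking node 2 as the 0 V reference.
Source V1 fixes V_0 = 10 V.
KCL at each unknown node (sum of currents leaving = 0; resistances in Ω):
  Node 1: (V_1 - 10)/300 + (V_1 - 0)/100 = 0
Collecting terms: 0.01333 × V_1 = 0.03333  =>  V_1 = 2.5 V
V_th = V_1 - V_2 = 2.5 - 0 = 2.5 V
Step 2 — R_th: zero the source — replace V1 by a short circuit (node 2 merges into node 0) — and find the resistance seen between A (node 1) and B (node 0).
Reduce the network between node 1 (A) and node 0 (B) by series/parallel combination:
  Rp1 = R1 ‖ R2 (parallel, both between nodes 0 and 1) = 1/(1/300 + 1/100) = 75 Ω
R_th = 75 Ω

Final answer: V_th = 2.5 V, R_th = 75 Ω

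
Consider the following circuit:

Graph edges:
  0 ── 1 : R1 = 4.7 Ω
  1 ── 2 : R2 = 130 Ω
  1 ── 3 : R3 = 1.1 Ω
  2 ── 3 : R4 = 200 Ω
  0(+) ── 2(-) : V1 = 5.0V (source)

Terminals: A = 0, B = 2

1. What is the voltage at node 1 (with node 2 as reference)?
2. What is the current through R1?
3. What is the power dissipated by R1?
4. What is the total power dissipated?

Nodal analysis, taking node 2 as the 0 V reference.
Source V1 fixes V_0 = 5 V.
KCL at each unknown node (sum of currents leaving = 0; resistances in Ω):
  Node 1: (V_1 - 5)/4.7 + (V_1 - 0)/130 + (V_1 - V_3)/1.1 = 0
  Node 3: (V_3 - V_1)/1.1 + (V_3 - 0)/200 = 0
Collecting terms (coefficients in siemens):
  1.13·V_1 - 0.9091·V_3 = 1.064
  0.9141·V_3 - 0.9091·V_1 = 0
Determinant D = (1.13)(0.9141) - (-0.9091)(-0.9091) = 0.2061
V_1 = [(1.064)(0.9141) - (-0.9091)(0)]/D = 4.719 V
V_3 = [(1.13)(0) - (1.064)(-0.9091)]/D = 4.693 V
Part 1:
  Read off the nodal solution: V_1 = 4.719 V
Part 2:
  I_R1 = (V_0 - V_1)/R1 = (5 - 4.719)/4.7 = 0.05977 A
  Magnitude: I_R1 = 0.05977 A
Part 3:
  I_R1 = (V_0 - V_1)/R1 = (5 - 4.719)/4.7 = 0.05977 A
  P_R1 = I_R1² × R1 = (0.05977)² × 4.7 = 0.01679 W
Part 4:
  Power in each resistor, P = (ΔV)²/R:
    P_R1 = (5 - 4.719)²/4.7 = 0.01679 W
    P_R2 = (4.719 - 0)²/130 = 0.1713 W
    P_R3 = (4.719 - 4.693)²/1.1 = 0.0006057 W
    P_R4 = (0 - 4.693)²/200 = 0.1101 W
  P_total = P_R1 + P_R2 + P_R3 + P_R4 = 0.2988 W

Final answers:
1. V_1 = 4.719 V
2. I_R1 = 0.05977 A
3. P_R1 = 0.01679 W
4. P_total = 0.2988 W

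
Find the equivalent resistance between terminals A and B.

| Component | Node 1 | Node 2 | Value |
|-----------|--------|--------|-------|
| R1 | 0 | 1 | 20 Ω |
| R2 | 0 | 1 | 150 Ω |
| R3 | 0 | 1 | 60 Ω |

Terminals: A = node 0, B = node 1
Reduce the network between node 0 (A) and node 1 (B) by series/parallel combination:
  Rp1 = R1 ‖ R2 ‖ R3 (parallel, all between nodes 0 and 1) = 1/(1/20 + 1/150 + 1/60) = 13.64 Ω
R_eq = 13.64 Ω

Final answer: 13.64 Ω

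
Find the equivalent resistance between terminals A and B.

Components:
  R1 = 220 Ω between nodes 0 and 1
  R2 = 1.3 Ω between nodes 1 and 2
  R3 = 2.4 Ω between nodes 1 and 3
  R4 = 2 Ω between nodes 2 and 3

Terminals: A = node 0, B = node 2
Reduce the network between node 0 (A) and node 2 (B) by series/parallel combination:
  Rs1 = R3 + R4 (series, joined only at node 3) = 2.4 + 2 = 4.4 Ω
  Rp1 = R2 ‖ Rs1 (parallel, both between nodes 1 and 2) = 1/(1/1.3 + 1/4.4) = 1.004 Ω
  Rs2 = R1 + Rp1 (series, joined only at node 1) = 220 + 1.004 = 221 Ω
R_eq = 221 Ω

Final answer: 221 Ω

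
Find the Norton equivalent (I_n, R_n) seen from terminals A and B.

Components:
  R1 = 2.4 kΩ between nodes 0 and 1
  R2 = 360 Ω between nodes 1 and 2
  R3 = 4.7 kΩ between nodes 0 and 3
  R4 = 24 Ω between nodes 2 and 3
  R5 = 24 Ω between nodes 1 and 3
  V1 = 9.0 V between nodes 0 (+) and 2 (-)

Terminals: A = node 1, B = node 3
Find the Thévenin equivalent first; then I_n = V_th/R_th and R_n = R_th.
Step 1 — V_th is the open-circuit voltage V_A - V_B (nothing connected across the terminals).
Nodal analysis, taking node 2 as the 0 V reference.
Source V1 fixes V_0 = 9 V.
KCL at each unknown node (sum of currents leaving = 0; resistances in Ω):
  Node 1: (V_1 - 9)/2400 + (V_1 - 0)/360 + (V_1 - V_3)/24 = 0
  Node 3: (V_3 - 9)/4700 + (V_3 - 0)/24 + (V_3 - V_1)/24 = 0
Collecting terms (coefficients in siemens):
  0.04486·V_1 - 0.04167·V_3 = 0.00375
  0.08355·V_3 - 0.04167·V_1 = 0.001915
Determinant D = (0.04486)(0.08355) - (-0.04167)(-0.04167) = 0.002012
V_1 = [(0.00375)(0.08355) - (-0.04167)(0.001915)]/D = 0.1954 V
V_3 = [(0.04486)(0.001915) - (0.00375)(-0.04167)]/D = 0.1204 V
V_th = V_1 - V_3 = 0.1954 - 0.1204 = 0.07502 V
Step 2 — R_th: zero the source — replace V1 by a short circuit (node 2 merges into node 0) — and find the resistance seen between A (node 1) and B (node 3).
Reduce the network between node 1 (A) and node 3 (B) by series/parallel combination:
  Rp1 = R1 ‖ R2 (parallel, both between nodes 0 and 1) = 1/(1/2400 + 1/360) = 313 Ω
  Rp2 = R3 ‖ R4 (parallel, both between nodes 0 and 3) = 1/(1/4700 + 1/24) = 23.88 Ω
  Rs1 = Rp1 + Rp2 (series, joined only at node 0) = 313 + 23.88 = 336.9 Ω
  Rp3 = R5 ‖ Rs1 (parallel, both between nodes 1 and 3) = 1/(1/24 + 1/336.9) = 22.4 Ω
R_th = 22.4 Ω
I_n = V_th/R_th = 0.07502/22.4 = 0.003349 A, and R_n = R_th = 22.4 Ω

Final answer: I_n = 0.003349 A, R_n = 22.4 Ω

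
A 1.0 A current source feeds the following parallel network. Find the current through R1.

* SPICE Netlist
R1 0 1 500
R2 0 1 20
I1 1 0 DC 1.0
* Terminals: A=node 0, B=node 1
All resistors sit directly between nodes 0 and 1, so they are in parallel and share one voltage V; the full source current 1 A splits among them.
1/R_par = 1/500 + 1/20 = 0.052 S  =>  R_par = 19.23 Ω
V = I × R_par = 1 × 19.23 = 19.23 V
I_R1 = V/R1 = 19.23/500 = 0.03846 A

Final answer: 0.03846 A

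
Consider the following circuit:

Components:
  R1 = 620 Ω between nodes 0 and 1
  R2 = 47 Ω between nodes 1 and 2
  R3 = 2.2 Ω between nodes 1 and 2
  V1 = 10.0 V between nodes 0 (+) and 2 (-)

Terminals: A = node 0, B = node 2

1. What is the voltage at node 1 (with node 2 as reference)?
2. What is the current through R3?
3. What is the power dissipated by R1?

Nodal analysis, taking node 2 as the 0 V reference.
Source V1 fixes V_0 = 10 V.
KCL at each unknown node (sum of currents leaving = 0; resistances in Ω):
  Node 1: (V_1 - 10)/620 + (V_1 - 0)/47 + (V_1 - 0)/2.2 = 0
Collecting terms: 0.4774 × V_1 = 0.01613  =>  V_1 = 0.03378 V
Part 1:
  Read off the nodal solution: V_1 = 0.03378 V
Part 2:
  I_R3 = (V_1 - V_2)/R3 = (0.03378 - 0)/2.2 = 0.01536 A
  Magnitude: I_R3 = 0.01536 A
Part 3:
  I_R1 = (V_0 - V_1)/R1 = (10 - 0.03378)/620 = 0.01607 A
  P_R1 = I_R1² × R1 = (0.01607)² × 620 = 0.1602 W

Final answers:
1. V_1 = 0.03378 V
2. I_R3 = 0.01536 A
3. P_R1 = 0.1602 W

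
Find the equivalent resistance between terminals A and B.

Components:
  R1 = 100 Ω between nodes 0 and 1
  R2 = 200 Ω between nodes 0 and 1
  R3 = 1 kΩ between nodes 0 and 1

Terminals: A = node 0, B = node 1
Reduce the network between node 0 (A) and node 1 (B) by series/parallel combination:
  Rp1 = R1 ‖ R2 ‖ R3 (parallel, all between nodes 0 and 1) = 1/(1/100 + 1/200 + 1/1000) = 62.5 Ω
R_eq = 62.5 Ω

Final answer: 62.5 Ω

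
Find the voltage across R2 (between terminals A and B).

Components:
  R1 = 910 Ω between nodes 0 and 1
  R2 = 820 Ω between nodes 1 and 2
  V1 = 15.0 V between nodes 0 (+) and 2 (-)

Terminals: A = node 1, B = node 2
R1 and R2 are in series across V1 (node 0 → node 1 → node 2), and the output A–B is taken across R2, so this is a voltage divider.
Series current: I = V1/(R1 + R2) = 15/(910 + 820) = 15/1730 = 0.008671 A
V_R2 = I × R2 = V1 × R2/(R1 + R2) = 15 × 820/1730 = 7.11 V

Final answer: 7.11 V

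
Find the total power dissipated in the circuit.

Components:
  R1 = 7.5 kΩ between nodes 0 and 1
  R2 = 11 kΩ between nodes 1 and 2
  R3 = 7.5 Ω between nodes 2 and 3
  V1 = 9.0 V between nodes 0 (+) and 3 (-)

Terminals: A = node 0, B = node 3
Nodal analysis, taking node 3 as the 0 V reference.
Source V1 fixes V_0 = 9 V.
KCL at each unknown node (sum of currents leaving = 0; resistances in Ω):
  Node 1: (V_1 - 9)/7500 + (V_1 - V_2)/11000 = 0
  Node 2: (V_2 - V_1)/11000 + (V_2 - 0)/7.5 = 0
Collecting terms (coefficients in siemens):
  0.0002242·V_1 - 0.00009091·V_2 = 0.0012
  0.1334·V_2 - 0.00009091·V_1 = 0
Determinant D = (0.0002242)(0.1334) - (-0.00009091)(-0.00009091) = 0.00002991
V_1 = [(0.0012)(0.1334) - (-0.00009091)(0)]/D = 5.353 V
V_2 = [(0.0002242)(0) - (0.0012)(-0.00009091)]/D = 0.003647 V
Power in each resistor, P = (ΔV)²/R:
  P_R1 = (9 - 5.353)²/7500 = 0.001774 W
  P_R2 = (5.353 - 0.003647)²/11000 = 0.002601 W
  P_R3 = (0.003647 - 0)²/7.5 = 0.000001774 W
P_total = P_R1 + P_R2 + P_R3 = 0.004377 W

Final answer: 0.004377 W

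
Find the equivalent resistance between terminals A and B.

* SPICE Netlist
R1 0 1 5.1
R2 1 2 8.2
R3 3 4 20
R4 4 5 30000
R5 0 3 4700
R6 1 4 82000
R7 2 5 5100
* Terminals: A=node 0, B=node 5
The network is not a plain series/parallel combination. Inject a 1 A test current into terminal A (node 0) and return it from terminal B (node 5); then R_eq = V_A / (1 A).
Nodal analysis, taking node 5 as the 0 V reference.
Current source I_test pushes 1 A into node 0 and draws it out of node 5.
KCL at each unknown node (sum of currents leaving = 0; resistances in Ω):
  Node 0: (V_0 - V_1)/5.1 + (V_0 - V_3)/4700 - 1 = 0
  Node 1: (V_1 - V_0)/5.1 + (V_1 - V_2)/8.2 + (V_1 - V_4)/82000 = 0
  Node 2: (V_2 - V_1)/8.2 + (V_2 - 0)/5100 = 0
  Node 3: (V_3 - V_0)/4700 + (V_3 - V_4)/20 = 0
  Node 4: (V_4 - V_1)/82000 + (V_4 - V_3)/20 + (V_4 - 0)/30000 = 0
Collecting terms (coefficients in siemens):
  0.1963·V_0 - 0.1961·V_1 - 0.0002128·V_3 = 1
  0.318·V_1 - 0.1961·V_0 - 0.122·V_2 - 0.0000122·V_4 = 0
  0.1221·V_2 - 0.122·V_1 = 0
  0.05021·V_3 - 0.0002128·V_0 - 0.05·V_4 = 0
  0.05005·V_4 - 0.0000122·V_1 - 0.05·V_3 = 0
Solving these 5 simultaneous equations (Gaussian elimination) gives:
  V_0 = 4453 V, V_1 = 4448 V, V_2 = 4441 V, V_3 = 3878 V
  V_4 = 3876 V
R_eq = V_0 / 1 A = 4453 Ω = 4.453 kΩ

Final answer: 4.453 kΩ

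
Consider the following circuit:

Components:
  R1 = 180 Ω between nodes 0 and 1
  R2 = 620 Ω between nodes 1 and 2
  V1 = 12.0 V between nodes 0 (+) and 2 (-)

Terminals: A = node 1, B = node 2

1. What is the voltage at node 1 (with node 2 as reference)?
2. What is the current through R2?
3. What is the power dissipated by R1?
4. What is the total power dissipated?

Nodal analysis, taking node 2 as the 0 V reference.
Source V1 fixes V_0 = 12 V.
KCL at each unknown node (sum of currents leaving = 0; resistances in Ω):
  Node 1: (V_1 - 12)/180 + (V_1 - 0)/620 = 0
Collecting terms: 0.007168 × V_1 = 0.06667  =>  V_1 = 9.3 V
Part 1:
  Read off the nodal solution: V_1 = 9.3 V
Part 2:
  I_R2 = (V_1 - V_2)/R2 = (9.3 - 0)/620 = 0.015 A
  Magnitude: I_R2 = 0.015 A
Part 3:
  I_R1 = (V_0 - V_1)/R1 = (12 - 9.3)/180 = 0.015 A
  P_R1 = I_R1² × R1 = (0.015)² × 180 = 0.0405 W
Part 4:
  Power in each resistor, P = (ΔV)²/R:
    P_R1 = (12 - 9.3)²/180 = 0.0405 W
    P_R2 = (9.3 - 0)²/620 = 0.1395 W
  P_total = P_R1 + P_R2 = 0.18 W

Final answers:
1. V_1 = 9.3 V
2. I_R2 = 0.015 A
3. P_R1 = 0.0405 W
4. P_total = 0.18 W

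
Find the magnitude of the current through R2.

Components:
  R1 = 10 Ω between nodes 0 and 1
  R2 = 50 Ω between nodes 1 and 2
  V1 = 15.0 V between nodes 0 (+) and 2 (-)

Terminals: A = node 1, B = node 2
Nodal analysis, taking node 2 as the 0 V reference.
Source V1 fixes V_0 = 15 V.
KCL at each unknown node (sum of currents leaving = 0; resistances in Ω):
  Node 1: (V_1 - 15)/10 + (V_1 - 0)/50 = 0
Collecting terms: 0.12 × V_1 = 1.5  =>  V_1 = 12.5 V
I_R2 = (V_1 - V_2)/R2 = (12.5 - 0)/50 = 0.25 A
|I_R2| = 0.25 A

Final answer: |I_R2| = 0.25 A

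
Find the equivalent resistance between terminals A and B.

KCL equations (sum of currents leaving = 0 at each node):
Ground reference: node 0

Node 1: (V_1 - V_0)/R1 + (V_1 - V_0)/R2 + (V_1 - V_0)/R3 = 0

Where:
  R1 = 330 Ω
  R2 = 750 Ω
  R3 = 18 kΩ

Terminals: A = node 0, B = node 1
Reduce the network between node 0 (A) and node 1 (B) by series/parallel combination:
  Rp1 = R1 ‖ R2 ‖ R3 (parallel, all between nodes 0 and 1) = 1/(1/330 + 1/750 + 1/18000) = 226.3 Ω
R_eq = 226.3 Ω

Final answer: 226.3 Ω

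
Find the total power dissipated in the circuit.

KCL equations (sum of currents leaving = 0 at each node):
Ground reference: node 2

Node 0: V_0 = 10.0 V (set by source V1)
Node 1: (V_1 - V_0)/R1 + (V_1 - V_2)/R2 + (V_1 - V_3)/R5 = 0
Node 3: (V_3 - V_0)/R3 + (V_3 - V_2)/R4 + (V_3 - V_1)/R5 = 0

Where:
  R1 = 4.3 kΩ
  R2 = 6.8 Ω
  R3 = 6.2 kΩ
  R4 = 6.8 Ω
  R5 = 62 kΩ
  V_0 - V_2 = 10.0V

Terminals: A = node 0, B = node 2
Nodal analysis, taking node 2 as the 0 V reference.
Source V1 fixes V_0 = 10 V.
KCL at each unknown node (sum of currents leaving = 0; resistances in Ω):
  Node 1: (V_1 - 10)/4300 + (V_1 - 0)/6.8 + (V_1 - V_3)/62000 = 0
  Node 3: (V_3 - 10)/6200 + (V_3 - 0)/6.8 + (V_3 - V_1)/62000 = 0
Collecting terms (coefficients in siemens):
  0.1473·V_1 - 0.00001613·V_3 = 0.002326
  0.1472·V_3 - 0.00001613·V_1 = 0.001613
Determinant D = (0.1473)(0.1472) - (-0.00001613)(-0.00001613) = 0.02169
V_1 = [(0.002326)(0.1472) - (-0.00001613)(0.001613)]/D = 0.01579 V
V_3 = [(0.1473)(0.001613) - (0.002326)(-0.00001613)]/D = 0.01096 V
Power in each resistor, P = (ΔV)²/R:
  P_R1 = (10 - 0.01579)²/4300 = 0.02318 W
  P_R2 = (0.01579 - 0)²/6.8 = 0.00003666 W
  P_R3 = (10 - 0.01096)²/6200 = 0.01609 W
  P_R4 = (0 - 0.01096)²/6.8 = 0.00001765 W
  P_R5 = (0.01579 - 0.01096)²/62000 = 0.0000000003766 W
P_total = P_R1 + P_R2 + P_R3 + P_R4 + P_R5 = 0.03933 W

Final answer: 0.03933 W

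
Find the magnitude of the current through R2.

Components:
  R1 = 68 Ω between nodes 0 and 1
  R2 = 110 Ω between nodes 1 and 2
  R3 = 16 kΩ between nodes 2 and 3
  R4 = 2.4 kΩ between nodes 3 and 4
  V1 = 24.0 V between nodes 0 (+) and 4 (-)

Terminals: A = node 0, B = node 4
Nodal analysis, taking node 4 as the 0 V reference.
Source V1 fixes V_0 = 24 V.
KCL at each unknown node (sum of currents leaving = 0; resistances in Ω):
  Node 1: (V_1 - 24)/68 + (V_1 - V_2)/110 = 0
  Node 2: (V_2 - V_1)/110 + (V_2 - V_3)/16000 = 0
  Node 3: (V_3 - V_2)/16000 + (V_3 - 0)/2400 = 0
Collecting terms (coefficients in siemens):
  0.0238·V_1 - 0.009091·V_2 = 0.3529
  0.009153·V_2 - 0.009091·V_1 - 0.0000625·V_3 = 0
  0.0004792·V_3 - 0.0000625·V_2 = 0
Solving these 3 simultaneous equations (Gaussian elimination) gives:
  V_1 = 23.91 V, V_2 = 23.77 V, V_3 = 3.1 V
I_R2 = (V_1 - V_2)/R2 = (23.91 - 23.77)/110 = 0.001292 A
|I_R2| = 0.001292 A

Final answer: |I_R2| = 0.001292 A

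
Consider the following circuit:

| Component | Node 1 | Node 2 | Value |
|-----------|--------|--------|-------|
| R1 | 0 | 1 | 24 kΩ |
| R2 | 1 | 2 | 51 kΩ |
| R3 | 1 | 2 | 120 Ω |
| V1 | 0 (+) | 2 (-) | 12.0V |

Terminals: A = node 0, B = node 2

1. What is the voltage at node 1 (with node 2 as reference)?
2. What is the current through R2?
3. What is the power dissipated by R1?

Nodal analysis, taking node 2 as the 0 V reference.
Source V1 fixes V_0 = 12 V.
KCL at each unknown node (sum of currents leaving = 0; resistances in Ω):
  Node 1: (V_1 - 12)/24000 + (V_1 - 0)/51000 + (V_1 - 0)/120 = 0
Collecting terms: 0.008395 × V_1 = 0.0005  =>  V_1 = 0.05956 V
Part 1:
  Read off the nodal solution: V_1 = 0.05956 V
Part 2:
  I_R2 = (V_1 - V_2)/R2 = (0.05956 - 0)/51000 = 0.000001168 A
  Magnitude: I_R2 = 0.000001168 A
Part 3:
  I_R1 = (V_0 - V_1)/R1 = (12 - 0.05956)/24000 = 0.0004975 A
  P_R1 = I_R1² × R1 = (0.0004975)² × 24000 = 0.005941 W

Final answers:
1. V_1 = 0.05956 V
2. I_R2 = 1.168e-06 A
3. P_R1 = 0.005941 W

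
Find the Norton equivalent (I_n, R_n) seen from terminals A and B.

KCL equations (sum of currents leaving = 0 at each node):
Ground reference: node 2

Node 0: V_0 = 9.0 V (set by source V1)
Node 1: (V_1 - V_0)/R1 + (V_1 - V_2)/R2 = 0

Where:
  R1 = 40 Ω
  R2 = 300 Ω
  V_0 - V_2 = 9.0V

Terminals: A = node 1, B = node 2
Find the Thévenin equivalent first; then I_n = V_th/R_th and R_n = R_th.
Step 1 — V_th is the open-circuit voltage V_A - V_B (nothing connected across the terminals).
Nodal analysis, taking node 2 as the 0 V reference.
Source V1 fixes V_0 = 9 V.
KCL at each unknown node (sum of currents leaving = 0; resistances in Ω):
  Node 1: (V_1 - 9)/40 + (V_1 - 0)/300 = 0
Collecting terms: 0.02833 × V_1 = 0.225  =>  V_1 = 7.941 V
V_th = V_1 - V_2 = 7.941 - 0 = 7.941 V
Step 2 — R_th: zero the source — replace V1 by a short circuit (node 2 merges into node 0) — and find the resistance seen between A (node 1) and B (node 0).
Reduce the network between node 1 (A) and node 0 (B) by series/parallel combination:
  Rp1 = R1 ‖ R2 (parallel, both between nodes 0 and 1) = 1/(1/40 + 1/300) = 35.29 Ω
R_th = 35.29 Ω
I_n = V_th/R_th = 7.941/35.29 = 0.225 A, and R_n = R_th = 35.29 Ω

Final answer: I_n = 0.225 A, R_n = 35.29 Ω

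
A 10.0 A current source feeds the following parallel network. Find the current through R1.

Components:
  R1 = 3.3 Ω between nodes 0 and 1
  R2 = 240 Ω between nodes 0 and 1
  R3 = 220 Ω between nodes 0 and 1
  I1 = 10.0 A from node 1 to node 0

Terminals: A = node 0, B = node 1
All resistors sit directly between nodes 0 and 1, so they are in parallel and share one voltage V; the full source current 10 A splits among them.
1/R_par = 1/3.3 + 1/240 + 1/220 = 0.3117 S  =>  R_par = 3.208 Ω
V = I × R_par = 10 × 3.208 = 32.08 V
I_R1 = V/R1 = 32.08/3.3 = 9.721 A

Final answer: 9.721 A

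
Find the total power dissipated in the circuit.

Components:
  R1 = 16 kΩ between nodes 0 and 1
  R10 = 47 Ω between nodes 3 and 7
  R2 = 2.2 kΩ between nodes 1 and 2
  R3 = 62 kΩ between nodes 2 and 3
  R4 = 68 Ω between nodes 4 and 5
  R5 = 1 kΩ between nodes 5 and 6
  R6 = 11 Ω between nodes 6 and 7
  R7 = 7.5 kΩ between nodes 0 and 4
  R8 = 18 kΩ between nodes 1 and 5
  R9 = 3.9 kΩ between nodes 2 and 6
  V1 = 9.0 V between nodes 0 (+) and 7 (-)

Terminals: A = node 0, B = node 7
Nodal analysis, taking node 7 as the 0 V reference.
Source V1 fixes V_0 = 9 V.
KCL at each unknown node (sum of currents leaving = 0; resistances in Ω):
  Node 1: (V_1 - 9)/16000 + (V_1 - V_2)/2200 + (V_1 - V_5)/18000 = 0
  Node 2: (V_2 - V_1)/2200 + (V_2 - V_3)/62000 + (V_2 - V_6)/3900 = 0
  Node 3: (V_3 - V_2)/62000 + (V_3 - 0)/47 = 0
  Node 4: (V_4 - V_5)/68 + (V_4 - 9)/7500 = 0
  Node 5: (V_5 - V_4)/68 + (V_5 - V_6)/1000 + (V_5 - V_1)/18000 = 0
  Node 6: (V_6 - V_5)/1000 + (V_6 - 0)/11 + (V_6 - V_2)/3900 = 0
Collecting terms (coefficients in siemens):
  0.0005726·V_1 - 0.0004545·V_2 - 0.00005556·V_5 = 0.0005625
  0.0007271·V_2 - 0.0004545·V_1 - 0.00001613·V_3 - 0.0002564·V_6 = 0
  0.02129·V_3 - 0.00001613·V_2 = 0
  0.01484·V_4 - 0.01471·V_5 = 0.0012
  0.01576·V_5 - 0.00005556·V_1 - 0.01471·V_4 - 0.001·V_6 = 0
  0.09217·V_6 - 0.0002564·V_2 - 0.001·V_5 = 0
Solving these 6 simultaneous equations (Gaussian elimination) gives:
  V_1 = 2.174 V, V_2 = 1.365 V, V_3 = 0.001034 V, V_4 = 1.187 V
  V_5 = 1.116 V, V_6 = 0.01591 V
Power in each resistor, P = (ΔV)²/R:
  P_R1 = (9 - 2.174)²/16000 = 0.002912 W
  P_R2 = (2.174 - 1.365)²/2200 = 0.0002977 W
  P_R3 = (1.365 - 0.001034)²/62000 = 0.00003 W
  P_R4 = (1.187 - 1.116)²/68 = 0.00007379 W
  P_R5 = (1.116 - 0.01591)²/1000 = 0.001211 W
  P_R6 = (0.01591 - 0)²/11 = 0.00002301 W
  P_R7 = (9 - 1.187)²/7500 = 0.008139 W
  P_R8 = (2.174 - 1.116)²/18000 = 0.00006215 W
  P_R9 = (1.365 - 0.01591)²/3900 = 0.0004665 W
  P_R10 = (0.001034 - 0)²/47 = 0.00000002274 W
P_total = P_R1 + P_R2 + P_R3 + P_R4 + P_R5 + P_R6 + P_R7 + P_R8 + P_R9 + P_R10 = 0.01321 W

Final answer: 0.01321 W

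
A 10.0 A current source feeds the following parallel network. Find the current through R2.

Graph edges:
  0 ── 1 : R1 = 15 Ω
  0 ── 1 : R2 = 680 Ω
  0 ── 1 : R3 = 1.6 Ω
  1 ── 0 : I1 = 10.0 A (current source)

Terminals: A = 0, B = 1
All resistors sit directly between nodes 0 and 1, so they are in parallel and share one voltage V; the full source current 10 A splits among them.
1/R_par = 1/15 + 1/680 + 1/1.6 = 0.6931 S  =>  R_par = 1.443 Ω
V = I × R_par = 10 × 1.443 = 14.43 V
I_R2 = V/R2 = 14.43/680 = 0.02122 A

Final answer: 0.02122 A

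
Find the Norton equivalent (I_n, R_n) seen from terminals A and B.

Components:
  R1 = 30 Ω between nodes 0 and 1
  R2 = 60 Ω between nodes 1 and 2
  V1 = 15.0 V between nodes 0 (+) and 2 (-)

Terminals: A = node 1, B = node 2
Find the Thévenin equivalent first; then I_n = V_th/R_th and R_n = R_th.
Step 1 — V_th is the open-circuit voltage V_A - V_B (nothing connected across the terminals).
Nodal analysis, taking node 2 as the 0 V reference.
Source V1 fixes V_0 = 15 V.
KCL at each unknown node (sum of currents leaving = 0; resistances in Ω):
  Node 1: (V_1 - 15)/30 + (V_1 - 0)/60 = 0
Collecting terms: 0.05 × V_1 = 0.5  =>  V_1 = 10 V
V_th = V_1 - V_2 = 10 - 0 = 10 V
Step 2 — R_th: zero the source — replace V1 by a short circuit (node 2 merges into node 0) — and find the resistance seen between A (node 1) and B (node 0).
Reduce the network between node 1 (A) and node 0 (B) by series/parallel combination:
  Rp1 = R1 ‖ R2 (parallel, both between nodes 0 and 1) = 1/(1/30 + 1/60) = 20 Ω
R_th = 20 Ω
I_n = V_th/R_th = 10/20 = 0.5 A, and R_n = R_th = 20 Ω

Final answer: I_n = 0.5 A, R_n = 20 Ω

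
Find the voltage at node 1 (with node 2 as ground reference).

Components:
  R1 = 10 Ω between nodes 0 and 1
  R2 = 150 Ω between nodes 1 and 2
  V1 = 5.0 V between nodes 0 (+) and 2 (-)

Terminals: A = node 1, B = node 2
Nodal analysis, taking node 2 as the 0 V reference.
Source V1 fixes V_0 = 5 V.
KCL at each unknown node (sum of currents leaving = 0; resistances in Ω):
  Node 1: (V_1 - 5)/10 + (V_1 - 0)/150 = 0
Collecting terms: 0.1067 × V_1 = 0.5  =>  V_1 = 4.688 V
The requested potential is V_1 = 4.688 V.

Final answer: V_1 = 4.688 V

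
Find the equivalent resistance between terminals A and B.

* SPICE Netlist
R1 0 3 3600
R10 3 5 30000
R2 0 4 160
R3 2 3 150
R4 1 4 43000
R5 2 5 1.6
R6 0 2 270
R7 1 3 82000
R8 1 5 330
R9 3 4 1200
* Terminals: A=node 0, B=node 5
The network is not a plain series/parallel combination. Inject a 1 A test current into terminal A (node 0) and return it from terminal B (node 5); then R_eq = V_A / (1 A).
Nodal analysis, taking node 5 as the 0 V reference.
Current source I_test pushes 1 A into node 0 and draws it out of node 5.
KCL at each unknown node (sum of currents leaving = 0; resistances in Ω):
  Node 0: (V_0 - V_3)/3600 + (V_0 - V_4)/160 + (V_0 - V_2)/270 - 1 = 0
  Node 1: (V_1 - V_4)/43000 + (V_1 - V_3)/82000 + (V_1 - 0)/330 = 0
  Node 2: (V_2 - V_0)/270 + (V_2 - V_3)/150 + (V_2 - 0)/1.6 = 0
  Node 3: (V_3 - V_0)/3600 + (V_3 - V_1)/82000 + (V_3 - V_2)/150 + (V_3 - V_4)/1200 + (V_3 - 0)/30000 = 0
  Node 4: (V_4 - V_0)/160 + (V_4 - V_1)/43000 + (V_4 - V_3)/1200 = 0
Collecting terms (coefficients in siemens):
  0.01023·V_0 - 0.003704·V_2 - 0.0002778·V_3 - 0.00625·V_4 = 1
  0.003066·V_1 - 0.0000122·V_3 - 0.00002326·V_4 = 0
  0.6354·V_2 - 0.003704·V_0 - 0.006667·V_3 = 0
  0.007823·V_3 - 0.0002778·V_0 - 0.0000122·V_1 - 0.006667·V_2 - 0.0008333·V_4 = 0
  0.007107·V_4 - 0.00625·V_0 - 0.00002326·V_1 - 0.0008333·V_3 = 0
Solving these 5 simultaneous equations (Gaussian elimination) gives:
  V_0 = 218.9 V, V_1 = 1.606 V, V_2 = 1.591 V, V_3 = 30.01 V
  V_4 = 196 V
R_eq = V_0 / 1 A = 218.9 Ω

Final answer: 218.9 Ω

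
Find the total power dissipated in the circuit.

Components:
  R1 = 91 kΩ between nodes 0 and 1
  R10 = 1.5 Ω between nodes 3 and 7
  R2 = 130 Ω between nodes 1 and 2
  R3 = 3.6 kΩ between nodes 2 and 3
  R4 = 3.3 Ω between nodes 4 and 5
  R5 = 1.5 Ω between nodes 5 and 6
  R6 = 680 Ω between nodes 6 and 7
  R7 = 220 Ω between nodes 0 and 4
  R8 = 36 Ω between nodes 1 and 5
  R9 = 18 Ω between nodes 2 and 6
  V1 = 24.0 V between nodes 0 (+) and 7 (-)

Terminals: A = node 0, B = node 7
Nodal analysis, taking node 7 as the 0 V reference.
Source V1 fixes V_0 = 24 V.
KCL at each unknown node (sum of currents leaving = 0; resistances in Ω):
  Node 1: (V_1 - 24)/91000 + (V_1 - V_2)/130 + (V_1 - V_5)/36 = 0
  Node 2: (V_2 - V_1)/130 + (V_2 - V_3)/3600 + (V_2 - V_6)/18 = 0
  Node 3: (V_3 - V_2)/3600 + (V_3 - 0)/1.5 = 0
  Node 4: (V_4 - V_5)/3.3 + (V_4 - 24)/220 = 0
  Node 5: (V_5 - V_4)/3.3 + (V_5 - V_6)/1.5 + (V_5 - V_1)/36 = 0
  Node 6: (V_6 - V_5)/1.5 + (V_6 - 0)/680 + (V_6 - V_2)/18 = 0
Collecting terms (coefficients in siemens):
  0.03548·V_1 - 0.007692·V_2 - 0.02778·V_5 = 0.0002637
  0.06353·V_2 - 0.007692·V_1 - 0.0002778·V_3 - 0.05556·V_6 = 0
  0.6669·V_3 - 0.0002778·V_2 = 0
  0.3076·V_4 - 0.303·V_5 = 0.1091
  0.9975·V_5 - 0.02778·V_1 - 0.303·V_4 - 0.6667·V_6 = 0
  0.7237·V_6 - 0.05556·V_2 - 0.6667·V_5 = 0
Solving these 6 simultaneous equations (Gaussian elimination) gives:
  V_1 = 17.27 V, V_2 = 17.17 V, V_3 = 0.007152 V, V_4 = 17.39 V
  V_5 = 17.29 V, V_6 = 17.24 V
Power in each resistor, P = (ΔV)²/R:
  P_R1 = (24 - 17.27)²/91000 = 0.0004984 W
  P_R2 = (17.27 - 17.17)²/130 = 0.00006751 W
  P_R3 = (17.17 - 0.007152)²/3600 = 0.08184 W
  P_R4 = (17.39 - 17.29)²/3.3 = 0.002981 W
  P_R5 = (17.29 - 17.24)²/1.5 = 0.001297 W
  P_R6 = (17.24 - 0)²/680 = 0.4373 W
  P_R7 = (24 - 17.39)²/220 = 0.1987 W
  P_R8 = (17.27 - 17.29)²/36 = 0.00001505 W
  P_R9 = (17.17 - 17.24)²/18 = 0.0002949 W
  P_R10 = (0.007152 - 0)²/1.5 = 0.0000341 W
P_total = P_R1 + P_R2 + P_R3 + P_R4 + P_R5 + P_R6 + P_R7 + P_R8 + P_R9 + P_R10 = 0.7231 W

Final answer: 0.7231 W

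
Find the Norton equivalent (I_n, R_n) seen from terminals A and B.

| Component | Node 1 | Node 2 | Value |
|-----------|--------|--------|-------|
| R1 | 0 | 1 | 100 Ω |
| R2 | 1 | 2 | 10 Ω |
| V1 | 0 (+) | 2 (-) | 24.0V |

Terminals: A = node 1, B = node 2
Find the Thévenin equivalent first; then I_n = V_th/R_th and R_n = R_th.
Step 1 — V_th is the open-circuit voltage V_A - V_B (nothing connected across the terminals).
Nodal analysis, taking node 2 as the 0 V reference.
Source V1 fixes V_0 = 24 V.
KCL at each unknown node (sum of currents leaving = 0; resistances in Ω):
  Node 1: (V_1 - 24)/100 + (V_1 - 0)/10 = 0
Collecting terms: 0.11 × V_1 = 0.24  =>  V_1 = 2.182 V
V_th = V_1 - V_2 = 2.182 - 0 = 2.182 V
Step 2 — R_th: zero the source — replace V1 by a short circuit (node 2 merges into node 0) — and find the resistance seen between A (node 1) and B (node 0).
Reduce the network between node 1 (A) and node 0 (B) by series/parallel combination:
  Rp1 = R1 ‖ R2 (parallel, both between nodes 0 and 1) = 1/(1/100 + 1/10) = 9.091 Ω
R_th = 9.091 Ω
I_n = V_th/R_th = 2.182/9.091 = 0.24 A, and R_n = R_th = 9.091 Ω

Final answer: I_n = 0.24 A, R_n = 9.091 Ω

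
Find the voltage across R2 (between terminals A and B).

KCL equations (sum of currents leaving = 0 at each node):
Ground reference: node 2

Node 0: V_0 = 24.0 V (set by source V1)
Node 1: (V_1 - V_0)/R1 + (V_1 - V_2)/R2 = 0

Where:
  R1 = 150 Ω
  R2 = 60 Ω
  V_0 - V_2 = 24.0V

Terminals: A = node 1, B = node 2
R1 and R2 are in series across V1 (node 0 → node 1 → node 2), and the output A–B is taken across R2, so this is a voltage divider.
Series current: I = V1/(R1 + R2) = 24/(150 + 60) = 24/210 = 0.1143 A
V_R2 = I × R2 = V1 × R2/(R1 + R2) = 24 × 60/210 = 6.857 V

Final answer: 6.857 V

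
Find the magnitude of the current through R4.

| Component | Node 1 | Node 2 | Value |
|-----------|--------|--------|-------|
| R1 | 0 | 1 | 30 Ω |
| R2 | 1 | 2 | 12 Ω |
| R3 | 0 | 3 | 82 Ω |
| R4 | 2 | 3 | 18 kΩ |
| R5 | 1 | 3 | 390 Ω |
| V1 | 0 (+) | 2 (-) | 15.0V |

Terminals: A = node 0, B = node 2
Nodal analysis, taking node 2 as the 0 V reference.
Source V1 fixes V_0 = 15 V.
KCL at each unknown node (sum of currents leaving = 0; resistances in Ω):
  Node 1: (V_1 - 15)/30 + (V_1 - 0)/12 + (V_1 - V_3)/390 = 0
  Node 3: (V_3 - 15)/82 + (V_3 - 0)/18000 + (V_3 - V_1)/390 = 0
Collecting terms (coefficients in siemens):
  0.1192·V_1 - 0.002564·V_3 = 0.5
  0.01481·V_3 - 0.002564·V_1 = 0.1829
Determinant D = (0.1192)(0.01481) - (-0.002564)(-0.002564) = 0.00176
V_1 = [(0.5)(0.01481) - (-0.002564)(0.1829)]/D = 4.476 V
V_3 = [(0.1192)(0.1829) - (0.5)(-0.002564)]/D = 13.12 V
I_R4 = (V_2 - V_3)/R4 = (0 - 13.12)/18000 = -0.000729 A
|I_R4| = 0.000729 A

Final answer: |I_R4| = 0.000729 A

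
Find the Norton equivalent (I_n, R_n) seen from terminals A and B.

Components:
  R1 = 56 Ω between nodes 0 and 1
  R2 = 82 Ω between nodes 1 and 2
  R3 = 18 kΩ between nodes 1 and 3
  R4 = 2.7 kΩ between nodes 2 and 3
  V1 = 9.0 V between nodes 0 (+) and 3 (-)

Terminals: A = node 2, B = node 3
Find the Thévenin equivalent first; then I_n = V_th/R_th and R_n = R_th.
Step 1 — V_th is the open-circuit voltage V_A - V_B (nothing connected across the terminals).
Nodal analysis, taking node 3 as the 0 V reference.
Source V1 fixes V_0 = 9 V.
KCL at each unknown node (sum of currents leaving = 0; resistances in Ω):
  Node 1: (V_1 - 9)/56 + (V_1 - V_2)/82 + (V_1 - 0)/18000 = 0
  Node 2: (V_2 - V_1)/82 + (V_2 - 0)/2700 = 0
Collecting terms (coefficients in siemens):
  0.03011·V_1 - 0.0122·V_2 = 0.1607
  0.01257·V_2 - 0.0122·V_1 = 0
Determinant D = (0.03011)(0.01257) - (-0.0122)(-0.0122) = 0.0002296
V_1 = [(0.1607)(0.01257) - (-0.0122)(0)]/D = 8.796 V
V_2 = [(0.03011)(0) - (0.1607)(-0.0122)]/D = 8.536 V
V_th = V_2 - V_3 = 8.536 - 0 = 8.536 V
Step 2 — R_th: zero the source — replace V1 by a short circuit (node 3 merges into node 0) — and find the resistance seen between A (node 2) and B (node 0).
Reduce the network between node 2 (A) and node 0 (B) by series/parallel combination:
  Rp1 = R1 ‖ R3 (parallel, both between nodes 0 and 1) = 1/(1/56 + 1/18000) = 55.83 Ω
  Rs1 = R2 + Rp1 (series, joined only at node 1) = 82 + 55.83 = 137.8 Ω
  Rp2 = R4 ‖ Rs1 (parallel, both between nodes 0 and 2) = 1/(1/2700 + 1/137.8) = 131.1 Ω
R_th = 131.1 Ω
I_n = V_th/R_th = 8.536/131.1 = 0.0651 A, and R_n = R_th = 131.1 Ω

Final answer: I_n = 0.0651 A, R_n = 131.1 Ω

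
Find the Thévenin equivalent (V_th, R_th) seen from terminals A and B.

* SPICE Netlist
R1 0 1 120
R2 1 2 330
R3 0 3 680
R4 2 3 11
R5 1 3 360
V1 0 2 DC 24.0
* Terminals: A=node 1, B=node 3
Step 1 — V_th is the open-circuit voltage V_A - V_B (nothing connected across the terminals).
Nodal analysis, taking node 2 as the 0 V reference.
Source V1 fixes V_0 = 24 V.
KCL at each unknown node (sum of currents leaving = 0; resistances in Ω):
  Node 1: (V_1 - 24)/120 + (V_1 - 0)/330 + (V_1 - V_3)/360 = 0
  Node 3: (V_3 - 24)/680 + (V_3 - 0)/11 + (V_3 - V_1)/360 = 0
Collecting terms (coefficients in siemens):
  0.01414·V_1 - 0.002778·V_3 = 0.2
  0.09516·V_3 - 0.002778·V_1 = 0.03529
Determinant D = (0.01414)(0.09516) - (-0.002778)(-0.002778) = 0.001338
V_1 = [(0.2)(0.09516) - (-0.002778)(0.03529)]/D = 14.3 V
V_3 = [(0.01414)(0.03529) - (0.2)(-0.002778)]/D = 0.7883 V
V_th = V_1 - V_3 = 14.3 - 0.7883 = 13.51 V
Step 2 — R_th: zero the source — replace V1 by a short circuit (node 2 merges into node 0) — and find the resistance seen between A (node 1) and B (node 3).
Reduce the network between node 1 (A) and node 3 (B) by series/parallel combination:
  Rp1 = R1 ‖ R2 (parallel, both between nodes 0 and 1) = 1/(1/120 + 1/330) = 88 Ω
  Rp2 = R3 ‖ R4 (parallel, both between nodes 0 and 3) = 1/(1/680 + 1/11) = 10.82 Ω
  Rs1 = Rp1 + Rp2 (series, joined only at node 0) = 88 + 10.82 = 98.82 Ω
  Rp3 = R5 ‖ Rs1 (parallel, both between nodes 1 and 3) = 1/(1/360 + 1/98.82) = 77.54 Ω
R_th = 77.54 Ω

Final answer: V_th = 13.51 V, R_th = 77.54 Ω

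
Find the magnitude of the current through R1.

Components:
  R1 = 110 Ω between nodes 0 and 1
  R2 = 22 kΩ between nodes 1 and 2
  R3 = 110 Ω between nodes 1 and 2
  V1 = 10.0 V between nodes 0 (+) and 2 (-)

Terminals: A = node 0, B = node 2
Nodal analysis, taking node 2 as the 0 V reference.
Source V1 fixes V_0 = 10 V.
KCL at each unknown node (sum of currents leaving = 0; resistances in Ω):
  Node 1: (V_1 - 10)/110 + (V_1 - 0)/22000 + (V_1 - 0)/110 = 0
Collecting terms: 0.01823 × V_1 = 0.09091  =>  V_1 = 4.988 V
I_R1 = (V_0 - V_1)/R1 = (10 - 4.988)/110 = 0.04557 A
|I_R1| = 0.04557 A

Final answer: |I_R1| = 0.04557 A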